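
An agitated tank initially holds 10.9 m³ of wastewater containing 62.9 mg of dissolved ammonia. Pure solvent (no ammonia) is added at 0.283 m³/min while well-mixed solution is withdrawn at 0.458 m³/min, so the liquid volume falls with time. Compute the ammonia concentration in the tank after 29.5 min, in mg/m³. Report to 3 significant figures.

Let m(t) be the amount of ammonia. Volume: V(t) = V₀ + (Q_in − Q_out) t = 10.9 − 0.17500 t; V(29.5) = 5.7375 m³.
Species balance (pure solvent in): dm/dt = −Q_out · m/V(t).
Separate: dm/m = −Q_out dt/V(t) ⇒ ln(m/m₀) = −(Q_out/(Q_in−Q_out)) ln(V/V₀).
m = m₀ (V₀/V)^(Q_out/(Q_in−Q_out)) = 62.9 × (10.9/5.7375)^(-2.6171) = 11.729 mg.
C = m/V = 11.729/5.7375 = 2.0442 mg/m³.

2.04 mg/m³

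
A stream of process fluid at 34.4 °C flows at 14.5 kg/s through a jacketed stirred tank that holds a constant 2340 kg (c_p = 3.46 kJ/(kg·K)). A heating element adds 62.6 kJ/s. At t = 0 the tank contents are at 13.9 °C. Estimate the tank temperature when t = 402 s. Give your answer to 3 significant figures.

First-law balance (no shaft work): M c_p dT/dt = ṁ c_p (T_in − T) + 62.6.
Rearrange: dT/dt = (T_ss − T)/τ with τ = M/ṁ = 161.38 s and T_ss = T_in + Q̇/(ṁ c_p) = 35.648 °C.
This is linear first-order; T(t) = T_ss + (T₀ − T_ss) e^(−t/τ).
T(402) = 35.648 + (-21.748)·e^(−402/161.38) = 35.648 + (-21.748)·0.082825 = 33.847 °C.

33.8 °C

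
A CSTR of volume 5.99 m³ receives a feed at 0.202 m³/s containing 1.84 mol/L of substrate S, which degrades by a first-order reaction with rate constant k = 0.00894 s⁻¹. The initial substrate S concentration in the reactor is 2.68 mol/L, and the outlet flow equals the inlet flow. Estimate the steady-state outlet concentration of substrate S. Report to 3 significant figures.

V dC/dt = Q(C_in − C) − k V C.
At steady state: 0 = Q C_in − (Q + kV) C_ss, so C_ss = Q C_in/(Q + kV).
C_ss = 0.202·1.84/(0.202 + 0.00894·5.99) = 0.37168/0.25555 = 1.4544 mol/L.

1.45 mol/L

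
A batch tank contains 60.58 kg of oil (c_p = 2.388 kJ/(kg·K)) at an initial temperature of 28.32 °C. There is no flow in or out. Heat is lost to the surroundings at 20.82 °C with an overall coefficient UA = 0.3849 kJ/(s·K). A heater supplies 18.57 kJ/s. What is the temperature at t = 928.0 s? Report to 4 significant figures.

M c_p dT/dt = −UA(T − T_amb) + Q̇.
dT/dt = (T_ss − T)/τ with T_ss = T_amb + Q̇/UA = 20.82 + 18.57/0.3849 = 69.0663 °C, τ = M c_p/UA = 60.58·2.388/0.3849 = 375.851 s.
Integrating: T(t) = T_ss + (T₀ − T_ss) e^(−t/τ).
T(928.0) = 69.0663 + (-40.7463)·0.0846641 = 65.6165 °C.

65.62 °C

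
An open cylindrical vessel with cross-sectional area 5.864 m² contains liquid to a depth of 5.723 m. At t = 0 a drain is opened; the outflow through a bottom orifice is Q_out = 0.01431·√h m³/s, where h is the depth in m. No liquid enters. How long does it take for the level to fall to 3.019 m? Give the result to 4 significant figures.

A dh/dt = −Q_out = −0.01431 √h.
∫ h^(−1/2) dh = −(0.01431/A) ∫ dt, giving 2√h = 2√h₀ − (0.01431/A) t.
t = 2A(√h₀ − √h)/0.01431 = 2·5.864·(√5.723 − √3.019)/0.01431
  = 11.7280 × (2.39228 − 1.73753) / 0.01431 = 536.613 s.

536.6 s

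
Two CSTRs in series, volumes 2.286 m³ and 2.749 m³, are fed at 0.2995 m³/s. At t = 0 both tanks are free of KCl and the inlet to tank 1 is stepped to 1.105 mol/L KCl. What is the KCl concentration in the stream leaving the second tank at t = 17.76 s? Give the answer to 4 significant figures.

0.6899 mol/L

Time constants: τᵢ = Vᵢ/Q for each well-mixed tank.
τ₁ = 2.286/0.2995 = 7.63272 s; τ₂ = 2.749/0.2995 = 9.17863 s.
Tank 1: C₁ = C_in(1 − e^(−t/τ₁)). Tank 2 (τ₁ ≠ τ₂): C₂ = C_in[1 − (τ₁ e^(−t/τ₁) − τ₂ e^(−t/τ₂))/(τ₁ − τ₂)].
At t = 17.76: e^(−t/τ₁) = 0.0976052, e^(−t/τ₂) = 0.144435.
C₂ = 1.105·[1 − (7.63272·0.0976052 − 9.17863·0.144435)/(-1.54591)] = 1.105·0.624352 = 0.689909 mol/L.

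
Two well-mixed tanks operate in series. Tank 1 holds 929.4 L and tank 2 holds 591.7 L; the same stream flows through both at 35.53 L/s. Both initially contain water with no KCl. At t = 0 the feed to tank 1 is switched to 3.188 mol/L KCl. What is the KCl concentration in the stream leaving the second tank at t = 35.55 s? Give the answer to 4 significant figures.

1.595 mol/L

Each tank obeys Vᵢ dCᵢ/dt = Q(Cᵢ₋₁ − Cᵢ), so τᵢ = Vᵢ/Q.
τ₁ = 929.4/35.53 = 26.1582 s; τ₂ = 591.7/35.53 = 16.6535 s.
Solving the cascade with C₁(0)=C₂(0)=0 gives C₂(t) = C_in[1 − (τ₁ e^(−t/τ₁) − τ₂ e^(−t/τ₂))/(τ₁ − τ₂)].
At t = 35.55: e^(−t/τ₁) = 0.256907, e^(−t/τ₂) = 0.118282.
C₂ = 3.188·[1 − (26.1582·0.256907 − 16.6535·0.118282)/(9.50464)] = 3.188·0.500201 = 1.59464 mol/L.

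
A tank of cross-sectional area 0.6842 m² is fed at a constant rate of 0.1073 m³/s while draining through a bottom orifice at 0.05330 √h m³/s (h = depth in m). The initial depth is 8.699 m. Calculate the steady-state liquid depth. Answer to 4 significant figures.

4.053 m

A dh/dt = Q_in − 0.05330 √h. Steady state requires inflow = outflow:
Q_in = 0.05330 √h_ss ⇒ √h_ss = 0.1073/0.05330 = 2.01313.
h_ss = 2.01313² = 4.05271 m. (Since h₀ = 8.699 m > h_ss, the level will fall toward this value.)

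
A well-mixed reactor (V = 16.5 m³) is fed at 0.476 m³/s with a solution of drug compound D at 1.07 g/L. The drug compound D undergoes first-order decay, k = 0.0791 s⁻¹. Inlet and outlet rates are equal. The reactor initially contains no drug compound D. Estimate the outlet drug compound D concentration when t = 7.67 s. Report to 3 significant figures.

0.161 g/L

Accumulation = in − out − consumed: V dC/dt = Q C_in − Q C − k V C.
This is linear with rate a = Q/V + k = 0.10795 s⁻¹.
C_ss = Q C_in/(Q + kV) = 0.28595 g/L; C(t) = C_ss + (C₀ − C_ss) e^(−a t).
C(7.67) = 0.28595 + (-0.28595)·e^(−0.10795·7.67) = 0.28595 + (-0.28595)·0.43694 = 0.16101 g/L.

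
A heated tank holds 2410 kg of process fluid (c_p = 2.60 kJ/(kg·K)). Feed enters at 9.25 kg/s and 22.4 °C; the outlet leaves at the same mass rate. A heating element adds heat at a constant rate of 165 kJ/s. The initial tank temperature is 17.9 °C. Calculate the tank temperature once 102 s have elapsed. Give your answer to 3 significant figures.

M c_p dT/dt = ṁ c_p (T_in − T) + Q̇.
τ = M/ṁ = 260.54 s; T_ss = T_in + Q̇/(ṁ c_p) = 22.4 + 165/(9.25·2.60) = 29.261 °C.
Integrating: T(t) = T_ss + (T₀ − T_ss) e^(−t/τ).
T(102) = 29.261 + (-11.361)·e^(−102/260.54) = 29.261 + (-11.361)·0.67605 = 21.580 °C.

21.6 °C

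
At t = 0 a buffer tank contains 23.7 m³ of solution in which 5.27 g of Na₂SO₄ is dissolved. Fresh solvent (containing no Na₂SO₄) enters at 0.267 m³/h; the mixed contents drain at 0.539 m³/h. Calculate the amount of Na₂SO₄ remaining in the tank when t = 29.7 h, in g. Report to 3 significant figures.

2.31 g

Let m(t) be the amount of Na₂SO₄. Volume: V(t) = V₀ + (Q_in − Q_out) t = 23.7 − 0.27200 t; V(29.7) = 15.622 m³.
Species balance (pure solvent in): dm/dt = −Q_out · m/V(t).
Separate: dm/m = −Q_out dt/V(t) ⇒ ln(m/m₀) = −(Q_out/(Q_in−Q_out)) ln(V/V₀).
m = m₀ (V₀/V)^(Q_out/(Q_in−Q_out)) = 5.27 × (23.7/15.622)^(-1.9816) = 2.3072 g.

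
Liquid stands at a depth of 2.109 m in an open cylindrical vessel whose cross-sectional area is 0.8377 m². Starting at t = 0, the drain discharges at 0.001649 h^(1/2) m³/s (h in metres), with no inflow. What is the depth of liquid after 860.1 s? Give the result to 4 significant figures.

Volume balance on the tank: A dh/dt = −0.001649 √h.
This is separable: 2 d(√h)/dt = −0.001649/A, so √h = √h₀ − (0.001649/(2A)) t.
√h = √2.109 − 0.001649·860.1/(2·0.8377) = 1.45224 − 0.846547 = 0.605693.
h = 0.605693² = 0.366864 m.

0.3669 m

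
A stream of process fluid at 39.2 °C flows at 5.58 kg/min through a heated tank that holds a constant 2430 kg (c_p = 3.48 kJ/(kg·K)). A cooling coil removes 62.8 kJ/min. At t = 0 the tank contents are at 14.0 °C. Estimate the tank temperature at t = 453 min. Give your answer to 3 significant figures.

M c_p dT/dt = ṁ c_p (T_in − T) − Q̇.
Rearrange: dT/dt = (T_ss − T)/τ with τ = M/ṁ = 435.48 min and T_ss = T_in − Q̇/(ṁ c_p) = 35.966 °C.
Solution: T(t) = T_ss + (T₀ − T_ss) e^(−t/τ).
T(453) = 35.966 + (-21.966)·e^(−453/435.48) = 35.966 + (-21.966)·0.35338 = 28.204 °C.

28.2 °C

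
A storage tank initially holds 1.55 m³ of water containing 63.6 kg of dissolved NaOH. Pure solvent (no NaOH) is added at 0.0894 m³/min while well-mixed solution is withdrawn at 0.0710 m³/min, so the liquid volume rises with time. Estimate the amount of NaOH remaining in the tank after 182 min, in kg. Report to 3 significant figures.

0.750 kg

Let m(t) be the amount of NaOH. Volume: V(t) = V₀ + (Q_in − Q_out) t = 1.55 + 0.018400 t; V(182) = 4.8988 m³.
No NaOH enters, so dm/dt = −Q_out · (m/V).
Separate: dm/m = −Q_out dt/V(t) ⇒ ln(m/m₀) = −(Q_out/(Q_in−Q_out)) ln(V/V₀).
m = m₀ (V₀/V)^(Q_out/(Q_in−Q_out)) = 63.6 × (1.55/4.8988)^(3.8587) = 0.74997 kg.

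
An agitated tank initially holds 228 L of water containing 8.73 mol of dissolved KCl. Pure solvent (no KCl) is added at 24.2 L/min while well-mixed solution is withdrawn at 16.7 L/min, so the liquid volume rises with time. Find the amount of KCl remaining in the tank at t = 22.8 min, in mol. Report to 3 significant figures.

2.51 mol

Let m(t) be the amount of KCl. Volume: V(t) = V₀ + (Q_in − Q_out) t = 228 + 7.5000 t; V(22.8) = 399.00 L.
No KCl enters, so dm/dt = −Q_out · (m/V).
dm/m = −Q_out dt/(V₀ + 7.5000 t); integrating gives ln(m/m₀) = −(Q_out/(Q_in−Q_out)) ln(V/V₀).
m = m₀ (V₀/V)^(Q_out/(Q_in−Q_out)) = 8.73 × (228/399.00)^(2.2267) = 2.5110 mol.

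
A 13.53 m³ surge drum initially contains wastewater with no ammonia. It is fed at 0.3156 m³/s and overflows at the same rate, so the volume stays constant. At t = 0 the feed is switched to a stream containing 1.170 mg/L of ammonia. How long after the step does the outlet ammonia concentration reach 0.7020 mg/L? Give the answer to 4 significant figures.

Species balance: V dC/dt = Q(C_in − C) ⇒ τ = V/Q = 42.8707 s.
C(t) = C_in + (C₀ − C_in) e^(−t/τ). Set C = 0.7020 and solve for t:
e^(−t/τ) = (C − C_in)/(C₀ − C_in) = (0.7020 − 1.170)/(0 − 1.170) = 0.400000
t = −τ ln(…) = 42.8707 × 0.916291 = 39.2820 s.

39.28 s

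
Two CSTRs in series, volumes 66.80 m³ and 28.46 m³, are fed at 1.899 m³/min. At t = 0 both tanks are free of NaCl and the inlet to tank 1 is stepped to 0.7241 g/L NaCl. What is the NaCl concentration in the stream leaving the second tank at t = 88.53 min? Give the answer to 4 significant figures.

Species balance on tank i: dCᵢ/dt = (Cᵢ₋₁ − Cᵢ)/τᵢ with τᵢ = Vᵢ/Q.
τ₁ = 66.80/1.899 = 35.1764 min; τ₂ = 28.46/1.899 = 14.9868 min.
Solving the cascade with C₁(0)=C₂(0)=0 gives C₂(t) = C_in[1 − (τ₁ e^(−t/τ₁) − τ₂ e^(−t/τ₂))/(τ₁ − τ₂)].
At t = 88.53: e^(−t/τ₁) = 0.0807220, e^(−t/τ₂) = 0.00271983.
C₂ = 0.7241·[1 − (35.1764·0.0807220 − 14.9868·0.00271983)/(20.1896)] = 0.7241·0.861376 = 0.623723 g/L.

0.6237 g/L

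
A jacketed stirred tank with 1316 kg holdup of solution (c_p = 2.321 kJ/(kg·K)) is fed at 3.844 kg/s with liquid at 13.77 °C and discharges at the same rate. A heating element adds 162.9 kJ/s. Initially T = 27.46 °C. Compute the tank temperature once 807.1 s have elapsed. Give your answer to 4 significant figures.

31.60 °C

Energy balance: M c_p dT/dt = ṁ c_p (T_in − T) + 162.9.
Rearrange: dT/dt = (T_ss − T)/τ with τ = M/ṁ = 342.352 s and T_ss = T_in + Q̇/(ṁ c_p) = 32.0284 °C.
This is linear first-order; T(t) = T_ss + (T₀ − T_ss) e^(−t/τ).
T(807.1) = 32.0284 + (-4.56839)·e^(−807.1/342.352) = 32.0284 + (-4.56839)·0.0946550 = 31.5960 °C.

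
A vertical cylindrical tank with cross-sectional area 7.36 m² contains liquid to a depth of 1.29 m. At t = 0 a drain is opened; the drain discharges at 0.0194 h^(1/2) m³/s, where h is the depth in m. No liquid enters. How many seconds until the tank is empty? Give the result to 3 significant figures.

862 s

With no inflow, A dh/dt = −0.0194 √h.
This is separable: 2 d(√h)/dt = −0.0194/A, so √h = √h₀ − (0.0194/(2A)) t.
Set h = 0: 2√h₀ = (0.0194/A) t_empty ⇒ t_empty = 2A√h₀/0.0194.
t_empty = 2·7.36·√1.29/0.0194 = 14.720·1.1358/0.0194 = 861.79 s.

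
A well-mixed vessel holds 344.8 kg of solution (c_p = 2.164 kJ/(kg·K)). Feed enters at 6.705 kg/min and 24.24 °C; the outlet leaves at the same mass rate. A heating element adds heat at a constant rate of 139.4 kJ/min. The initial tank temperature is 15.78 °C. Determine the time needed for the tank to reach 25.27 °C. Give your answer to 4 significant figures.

Heat balance on the well-mixed liquid: M c_p dT/dt = ṁ c_p (T_in − T) + 139.4.
τ = M/ṁ = 51.4243 min; T_ss = T_in + Q̇/(ṁ c_p) = 33.8474 °C.
T(t) = T_ss + (T₀ − T_ss) e^(−t/τ). Set T = 25.27:
e^(−t/τ) = (25.27 − 33.8474)/(15.78 − 33.8474) = 0.474745
t = −51.4243 · ln(0.474745) = 38.3099 min.

38.31 min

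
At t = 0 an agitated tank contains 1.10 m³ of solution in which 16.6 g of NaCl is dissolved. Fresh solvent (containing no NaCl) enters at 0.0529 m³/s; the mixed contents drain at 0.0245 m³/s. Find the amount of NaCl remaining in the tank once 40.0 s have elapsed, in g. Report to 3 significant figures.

9.00 g

Total volume: dV/dt = Q_in − Q_out = 0.028400 m³/s, so V(t) = 1.10 + 0.028400 t and V(40.0) = 2.2360 m³.
Species balance (pure solvent in): dm/dt = −Q_out · m/V(t).
Separate: dm/m = −Q_out dt/V(t) ⇒ ln(m/m₀) = −(Q_out/(Q_in−Q_out)) ln(V/V₀).
m = m₀ (V₀/V)^(Q_out/(Q_in−Q_out)) = 16.6 × (1.10/2.2360)^(0.86268) = 9.0019 g.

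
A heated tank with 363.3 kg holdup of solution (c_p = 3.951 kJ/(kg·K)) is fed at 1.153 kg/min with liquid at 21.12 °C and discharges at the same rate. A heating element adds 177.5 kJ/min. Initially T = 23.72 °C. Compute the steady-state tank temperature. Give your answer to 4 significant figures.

M c_p dT/dt = ṁ c_p (T_in − T) + Q̇.
At steady state dT/dt = 0 ⇒ T_ss = T_in + Q̇/(ṁ c_p) = 21.12 + 177.5/(1.153·3.951) = 60.0839 °C.

60.08 °C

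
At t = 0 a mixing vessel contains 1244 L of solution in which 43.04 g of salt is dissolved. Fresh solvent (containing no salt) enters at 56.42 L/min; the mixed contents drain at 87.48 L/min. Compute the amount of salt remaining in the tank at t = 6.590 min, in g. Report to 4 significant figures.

25.94 g

Total volume: dV/dt = Q_in − Q_out = -31.0600 L/min, so V(t) = 1244 − 31.0600 t and V(6.590) = 1039.31 L.
Species balance (pure solvent in): dm/dt = −Q_out · m/V(t).
dm/m = −Q_out dt/(V₀ − 31.0600 t); integrating gives ln(m/m₀) = −(Q_out/(Q_in−Q_out)) ln(V/V₀).
m = m₀ (V₀/V)^(Q_out/(Q_in−Q_out)) = 43.04 × (1244/1039.31)^(-2.81648) = 25.9406 g.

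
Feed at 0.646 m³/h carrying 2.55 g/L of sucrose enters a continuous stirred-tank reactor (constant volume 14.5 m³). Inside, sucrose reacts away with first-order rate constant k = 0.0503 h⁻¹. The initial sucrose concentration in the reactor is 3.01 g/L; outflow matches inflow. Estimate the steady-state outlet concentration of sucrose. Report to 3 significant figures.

1.20 g/L

Accumulation = in − out − consumed: V dC/dt = Q C_in − Q C − k V C.
Steady state (dC/dt = 0): C_ss = Q C_in/(Q + kV) = C_in/(1 + kV/Q).
C_ss = 0.646·2.55/(0.646 + 0.0503·14.5) = 1.6473/1.3754 = 1.1977 g/L.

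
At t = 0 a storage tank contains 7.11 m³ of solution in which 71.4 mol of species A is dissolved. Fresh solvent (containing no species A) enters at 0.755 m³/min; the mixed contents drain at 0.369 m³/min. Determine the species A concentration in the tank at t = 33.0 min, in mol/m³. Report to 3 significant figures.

Let m(t) be the amount of species A. Volume: V(t) = V₀ + (Q_in − Q_out) t = 7.11 + 0.38600 t; V(33.0) = 19.848 m³.
Species balance (pure solvent in): dm/dt = −Q_out · m/V(t).
Separate: dm/m = −Q_out dt/V(t) ⇒ ln(m/m₀) = −(Q_out/(Q_in−Q_out)) ln(V/V₀).
m = m₀ (V₀/V)^(Q_out/(Q_in−Q_out)) = 71.4 × (7.11/19.848)^(0.95596) = 26.760 mol.
C = m/V = 26.760/19.848 = 1.3482 mol/m³.

1.35 mol/m³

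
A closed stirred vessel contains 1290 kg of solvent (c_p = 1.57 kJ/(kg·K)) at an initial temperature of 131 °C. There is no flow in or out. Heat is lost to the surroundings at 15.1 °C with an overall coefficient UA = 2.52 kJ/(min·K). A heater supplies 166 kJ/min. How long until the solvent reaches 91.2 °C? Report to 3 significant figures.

Lumped-capacitance energy balance: M c_p dT/dt = UA(T_amb − T) + Q̇.
τ = M c_p/UA = 803.69 min; T_ss = T_amb + Q̇/UA = 15.1 + 166/2.52 = 80.973 °C.
T(t) = T_ss + (T₀ − T_ss)e^(−t/τ); set T = 91.2:
t = −τ ln[(T − T_ss)/(T₀ − T_ss)] = −803.69 · ln(0.20443) = 1275.9 min.

1280 min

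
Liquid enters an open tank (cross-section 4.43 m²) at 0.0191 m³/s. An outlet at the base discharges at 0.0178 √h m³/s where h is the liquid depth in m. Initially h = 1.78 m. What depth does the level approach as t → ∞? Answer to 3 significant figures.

1.15 m

A dh/dt = Q_in − 0.0178 √h. Steady state requires inflow = outflow:
Q_in = 0.0178 √h_ss ⇒ √h_ss = 0.0191/0.0178 = 1.0730.
h_ss = 1.0730² = 1.1514 m. (Since h₀ = 1.78 m > h_ss, the level will fall toward this value.)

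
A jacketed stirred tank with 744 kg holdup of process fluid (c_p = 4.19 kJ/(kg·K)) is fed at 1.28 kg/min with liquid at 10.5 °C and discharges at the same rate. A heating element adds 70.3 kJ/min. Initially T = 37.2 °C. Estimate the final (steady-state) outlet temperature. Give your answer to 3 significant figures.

23.6 °C

M c_p dT/dt = ṁ c_p (T_in − T) + Q̇.
At steady state dT/dt = 0 ⇒ T_ss = T_in + Q̇/(ṁ c_p) = 10.5 + 70.3/(1.28·4.19) = 23.608 °C.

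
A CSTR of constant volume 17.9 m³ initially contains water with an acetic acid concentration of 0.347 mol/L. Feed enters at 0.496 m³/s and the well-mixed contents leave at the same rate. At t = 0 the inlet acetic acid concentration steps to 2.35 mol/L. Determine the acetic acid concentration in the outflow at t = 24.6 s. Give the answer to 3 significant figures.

1.34 mol/L

Accumulation = in − out for the solute gives V dC/dt = Q(C_in − C).
So dC/dt = (C_in − C)/τ with τ = V/Q = 17.9/0.496 = 36.089 s.
Integrating: C(t) = C_in + (C₀ − C_in) e^(−t/τ).
C(24.6) = 2.35 + (0.347 − 2.35)·e^(−24.6/36.089) = 2.35 + (-2.0030)·0.50578 = 1.3369 mol/L.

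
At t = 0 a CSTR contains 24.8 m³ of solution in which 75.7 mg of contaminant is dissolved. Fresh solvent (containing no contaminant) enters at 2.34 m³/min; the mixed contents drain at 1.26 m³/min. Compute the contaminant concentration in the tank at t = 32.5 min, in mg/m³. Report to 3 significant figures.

Let m(t) be the amount of contaminant. Volume: V(t) = V₀ + (Q_in − Q_out) t = 24.8 + 1.0800 t; V(32.5) = 59.900 m³.
No contaminant enters, so dm/dt = −Q_out · (m/V).
Separate: dm/m = −Q_out dt/V(t) ⇒ ln(m/m₀) = −(Q_out/(Q_in−Q_out)) ln(V/V₀).
m = m₀ (V₀/V)^(Q_out/(Q_in−Q_out)) = 75.7 × (24.8/59.900)^(1.1667) = 27.058 mg.
C = m/V = 27.058/59.900 = 0.45172 mg/m³.

0.452 mg/m³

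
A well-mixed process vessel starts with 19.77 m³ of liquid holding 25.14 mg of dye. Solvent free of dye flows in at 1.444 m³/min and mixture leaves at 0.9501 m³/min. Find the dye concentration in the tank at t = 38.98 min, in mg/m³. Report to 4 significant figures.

Let m(t) be the amount of dye. Volume: V(t) = V₀ + (Q_in − Q_out) t = 19.77 + 0.493900 t; V(38.98) = 39.0222 m³.
Solute balance: dm/dt = 0 − Q_out C = −Q_out m/V(t).
Separate: dm/m = −Q_out dt/V(t) ⇒ ln(m/m₀) = −(Q_out/(Q_in−Q_out)) ln(V/V₀).
m = m₀ (V₀/V)^(Q_out/(Q_in−Q_out)) = 25.14 × (19.77/39.0222)^(1.92367) = 6.79666 mg.
C = m/V = 6.79666/39.0222 = 0.174174 mg/m³.

0.1742 mg/m³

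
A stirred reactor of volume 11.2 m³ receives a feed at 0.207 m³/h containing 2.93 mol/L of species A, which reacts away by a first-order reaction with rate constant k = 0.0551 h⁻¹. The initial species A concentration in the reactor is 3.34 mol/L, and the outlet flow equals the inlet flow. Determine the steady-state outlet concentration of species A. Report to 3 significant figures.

Accumulation = in − out − consumed: V dC/dt = Q C_in − Q C − k V C.
Steady state (dC/dt = 0): C_ss = Q C_in/(Q + kV) = C_in/(1 + kV/Q).
C_ss = 0.207·2.93/(0.207 + 0.0551·11.2) = 0.60651/0.82412 = 0.73595 mol/L.

0.736 mol/L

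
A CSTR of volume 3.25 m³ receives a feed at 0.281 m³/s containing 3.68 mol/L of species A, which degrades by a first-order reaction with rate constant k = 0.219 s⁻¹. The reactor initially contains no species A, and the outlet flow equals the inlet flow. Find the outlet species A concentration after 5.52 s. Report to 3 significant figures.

Species balance: V dC/dt = Q C_in − Q C − k V C.
This is linear with rate a = Q/V + k = 0.30546 s⁻¹.
C_ss = Q C_in/(Q + kV) = 1.0416 mol/L; C(t) = C_ss + (C₀ − C_ss) e^(−a t).
C(5.52) = 1.0416 + (-1.0416)·e^(−0.30546·5.52) = 1.0416 + (-1.0416)·0.18523 = 0.84869 mol/L.

0.849 mol/L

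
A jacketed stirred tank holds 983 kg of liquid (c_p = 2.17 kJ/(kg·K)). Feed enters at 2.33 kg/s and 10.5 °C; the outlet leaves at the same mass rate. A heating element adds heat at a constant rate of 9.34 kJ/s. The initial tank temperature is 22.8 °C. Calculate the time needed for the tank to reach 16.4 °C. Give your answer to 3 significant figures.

400 s

Unsteady energy balance on the tank contents: M c_p dT/dt = ṁ c_p (T_in − T) + 9.34.
τ = M/ṁ = 421.89 s; T_ss = T_in + Q̇/(ṁ c_p) = 12.347 °C.
T(t) = T_ss + (T₀ − T_ss) e^(−t/τ). Set T = 16.4:
e^(−t/τ) = (16.4 − 12.347)/(22.8 − 12.347) = 0.38772
t = −421.89 · ln(0.38772) = 399.73 s.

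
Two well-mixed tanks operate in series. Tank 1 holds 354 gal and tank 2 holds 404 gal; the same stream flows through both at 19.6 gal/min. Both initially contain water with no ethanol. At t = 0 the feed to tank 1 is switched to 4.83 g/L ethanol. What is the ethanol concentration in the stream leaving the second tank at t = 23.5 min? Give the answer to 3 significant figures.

1.66 g/L

Each tank obeys Vᵢ dCᵢ/dt = Q(Cᵢ₋₁ − Cᵢ), so τᵢ = Vᵢ/Q.
τ₁ = 354/19.6 = 18.061 min; τ₂ = 404/19.6 = 20.612 min.
Solving the cascade with C₁(0)=C₂(0)=0 gives C₂(t) = C_in[1 − (τ₁ e^(−t/τ₁) − τ₂ e^(−t/τ₂))/(τ₁ − τ₂)].
At t = 23.5: e^(−t/τ₁) = 0.27222, e^(−t/τ₂) = 0.31979.
C₂ = 4.83·[1 − (18.061·0.27222 − 20.612·0.31979)/(-2.5510)] = 4.83·0.34346 = 1.6589 g/L.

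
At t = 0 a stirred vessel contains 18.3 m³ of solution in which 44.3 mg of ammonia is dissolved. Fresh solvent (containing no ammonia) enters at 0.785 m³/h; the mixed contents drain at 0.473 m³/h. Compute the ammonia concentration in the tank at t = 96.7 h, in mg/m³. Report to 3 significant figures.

0.209 mg/m³

Let m(t) be the amount of ammonia. Volume: V(t) = V₀ + (Q_in − Q_out) t = 18.3 + 0.31200 t; V(96.7) = 48.470 m³.
Species balance (pure solvent in): dm/dt = −Q_out · m/V(t).
Separate: dm/m = −Q_out dt/V(t) ⇒ ln(m/m₀) = −(Q_out/(Q_in−Q_out)) ln(V/V₀).
m = m₀ (V₀/V)^(Q_out/(Q_in−Q_out)) = 44.3 × (18.3/48.470)^(1.5160) = 10.118 mg.
C = m/V = 10.118/48.470 = 0.20874 mg/m³.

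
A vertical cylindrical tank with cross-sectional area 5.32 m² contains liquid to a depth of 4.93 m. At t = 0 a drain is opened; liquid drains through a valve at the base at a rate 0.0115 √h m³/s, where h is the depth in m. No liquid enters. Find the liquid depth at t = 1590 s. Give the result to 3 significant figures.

0.252 m

Mass balance (ρ constant): A dh/dt = −0.0115 √h.
Separate and integrate: 2(√h − √h₀) = −(0.0115/A) t.
√h = √4.93 − 0.0115·1590/(2·5.32) = 2.2204 − 1.7185 = 0.50185.
h = 0.50185² = 0.25185 m.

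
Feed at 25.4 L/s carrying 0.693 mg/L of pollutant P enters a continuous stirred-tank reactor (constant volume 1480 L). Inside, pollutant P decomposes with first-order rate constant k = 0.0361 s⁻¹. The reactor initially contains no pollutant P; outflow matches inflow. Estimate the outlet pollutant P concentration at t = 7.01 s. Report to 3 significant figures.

0.0696 mg/L

Species balance: V dC/dt = Q C_in − Q C − k V C.
dC/dt = (Q/V) C_in − (Q/V + k) C; effective rate a = Q/V + k = 0.017162 + 0.0361 = 0.053262 s⁻¹.
C_ss = Q C_in/(Q + kV) = 0.22330 mg/L; C(t) = C_ss + (C₀ − C_ss) e^(−a t).
C(7.01) = 0.22330 + (-0.22330)·e^(−0.053262·7.01) = 0.22330 + (-0.22330)·0.68841 = 0.069577 mg/L.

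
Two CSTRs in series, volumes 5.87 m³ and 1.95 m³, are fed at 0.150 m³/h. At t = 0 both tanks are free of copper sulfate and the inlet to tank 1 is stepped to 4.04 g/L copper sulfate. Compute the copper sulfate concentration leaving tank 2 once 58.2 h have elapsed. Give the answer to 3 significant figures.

Each tank obeys Vᵢ dCᵢ/dt = Q(Cᵢ₋₁ − Cᵢ), so τᵢ = Vᵢ/Q.
τ₁ = 5.87/0.150 = 39.133 h; τ₂ = 1.95/0.150 = 13.000 h.
Tank 1: C₁ = C_in(1 − e^(−t/τ₁)). Tank 2 (τ₁ ≠ τ₂): C₂ = C_in[1 − (τ₁ e^(−t/τ₁) − τ₂ e^(−t/τ₂))/(τ₁ − τ₂)].
At t = 58.2: e^(−t/τ₁) = 0.22600, e^(−t/τ₂) = 0.011368.
C₂ = 4.04·[1 − (39.133·0.22600 − 13.000·0.011368)/(26.133)] = 4.04·0.66723 = 2.6956 g/L.

2.70 g/L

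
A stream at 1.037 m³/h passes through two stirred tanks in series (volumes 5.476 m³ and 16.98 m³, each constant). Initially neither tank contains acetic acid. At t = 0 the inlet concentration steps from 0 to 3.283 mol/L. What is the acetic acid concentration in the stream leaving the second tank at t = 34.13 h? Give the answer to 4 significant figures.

2.683 mol/L

Species balance on tank i: dCᵢ/dt = (Cᵢ₋₁ − Cᵢ)/τᵢ with τᵢ = Vᵢ/Q.
τ₁ = 5.476/1.037 = 5.28062 h; τ₂ = 16.98/1.037 = 16.3742 h.
Solving the cascade with C₁(0)=C₂(0)=0 gives C₂(t) = C_in[1 − (τ₁ e^(−t/τ₁) − τ₂ e^(−t/τ₂))/(τ₁ − τ₂)].
At t = 34.13: e^(−t/τ₁) = 0.00155970, e^(−t/τ₂) = 0.124384.
C₂ = 3.283·[1 − (5.28062·0.00155970 − 16.3742·0.124384)/(-11.0935)] = 3.283·0.817151 = 2.68271 mol/L.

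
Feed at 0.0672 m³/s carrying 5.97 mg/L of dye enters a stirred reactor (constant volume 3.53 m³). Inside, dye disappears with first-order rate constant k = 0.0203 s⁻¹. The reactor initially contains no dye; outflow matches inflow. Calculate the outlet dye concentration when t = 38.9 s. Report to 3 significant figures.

2.26 mg/L

V dC/dt = Q(C_in − C) − k V C.
This is linear with rate a = Q/V + k = 0.039337 s⁻¹.
C_ss = Q C_in/(Q + kV) = 2.8891 mg/L; C(t) = C_ss + (C₀ − C_ss) e^(−a t).
C(38.9) = 2.8891 + (-2.8891)·e^(−0.039337·38.9) = 2.8891 + (-2.8891)·0.21649 = 2.2637 mg/L.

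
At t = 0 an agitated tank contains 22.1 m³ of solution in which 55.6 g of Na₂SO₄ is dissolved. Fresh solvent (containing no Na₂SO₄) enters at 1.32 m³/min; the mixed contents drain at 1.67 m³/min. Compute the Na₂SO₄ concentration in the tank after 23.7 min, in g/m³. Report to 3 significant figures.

0.427 g/m³

Let m(t) be the amount of Na₂SO₄. Volume: V(t) = V₀ + (Q_in − Q_out) t = 22.1 − 0.35000 t; V(23.7) = 13.805 m³.
No Na₂SO₄ enters, so dm/dt = −Q_out · (m/V).
Separate: dm/m = −Q_out dt/V(t) ⇒ ln(m/m₀) = −(Q_out/(Q_in−Q_out)) ln(V/V₀).
m = m₀ (V₀/V)^(Q_out/(Q_in−Q_out)) = 55.6 × (22.1/13.805)^(-4.7714) = 5.8885 g.
C = m/V = 5.8885/13.805 = 0.42655 g/m³.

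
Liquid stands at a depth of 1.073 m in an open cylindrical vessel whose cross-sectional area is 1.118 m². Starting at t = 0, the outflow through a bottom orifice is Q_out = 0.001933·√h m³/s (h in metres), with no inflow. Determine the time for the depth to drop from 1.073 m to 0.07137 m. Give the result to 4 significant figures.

889.2 s

With no inflow, A dh/dt = −0.001933 √h.
This is separable: 2 d(√h)/dt = −0.001933/A, so √h = √h₀ − (0.001933/(2A)) t.
t = 2A(√h₀ − √h)/0.001933 = 2·1.118·(√1.073 − √0.07137)/0.001933
  = 2.23600 × (1.03586 − 0.267152) / 0.001933 = 889.201 s.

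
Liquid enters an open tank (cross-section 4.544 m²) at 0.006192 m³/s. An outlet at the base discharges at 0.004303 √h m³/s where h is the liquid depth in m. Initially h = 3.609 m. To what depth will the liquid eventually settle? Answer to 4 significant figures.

2.071 m

A dh/dt = Q_in − 0.004303 √h. Steady state requires inflow = outflow:
Q_in = 0.004303 √h_ss ⇒ √h_ss = 0.006192/0.004303 = 1.43900.
h_ss = 1.43900² = 2.07071 m. (Since h₀ = 3.609 m > h_ss, the level will fall toward this value.)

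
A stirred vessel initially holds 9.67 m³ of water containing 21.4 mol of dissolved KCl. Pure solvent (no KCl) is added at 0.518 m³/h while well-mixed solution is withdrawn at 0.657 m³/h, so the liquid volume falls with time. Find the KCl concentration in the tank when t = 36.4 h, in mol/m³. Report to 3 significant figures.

Let m(t) be the amount of KCl. Volume: V(t) = V₀ + (Q_in − Q_out) t = 9.67 − 0.13900 t; V(36.4) = 4.6104 m³.
Species balance (pure solvent in): dm/dt = −Q_out · m/V(t).
dm/m = −Q_out dt/(V₀ − 0.13900 t); integrating gives ln(m/m₀) = −(Q_out/(Q_in−Q_out)) ln(V/V₀).
m = m₀ (V₀/V)^(Q_out/(Q_in−Q_out)) = 21.4 × (9.67/4.6104)^(-4.7266) = 0.64553 mol.
C = m/V = 0.64553/4.6104 = 0.14002 mol/m³.

0.140 mol/m³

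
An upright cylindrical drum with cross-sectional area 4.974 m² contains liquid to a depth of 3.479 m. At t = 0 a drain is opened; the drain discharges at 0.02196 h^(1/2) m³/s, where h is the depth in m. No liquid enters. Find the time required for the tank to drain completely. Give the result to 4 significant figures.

With no inflow, A dh/dt = −0.02196 √h.
Separate and integrate: 2(√h − √h₀) = −(0.02196/A) t.
Set h = 0: 2√h₀ = (0.02196/A) t_empty ⇒ t_empty = 2A√h₀/0.02196.
t_empty = 2·4.974·√3.479/0.02196 = 9.94800·1.86521/0.02196 = 844.949 s.

844.9 s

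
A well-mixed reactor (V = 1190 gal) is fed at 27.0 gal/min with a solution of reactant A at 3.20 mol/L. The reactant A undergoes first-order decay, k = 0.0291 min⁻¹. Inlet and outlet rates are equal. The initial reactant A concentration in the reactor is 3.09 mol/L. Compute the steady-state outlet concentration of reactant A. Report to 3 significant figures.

Species balance: V dC/dt = Q C_in − Q C − k V C.
Steady state (dC/dt = 0): C_ss = Q C_in/(Q + kV) = C_in/(1 + kV/Q).
C_ss = 27.0·3.20/(27.0 + 0.0291·1190) = 86.400/61.629 = 1.4019 mol/L.

1.40 mol/L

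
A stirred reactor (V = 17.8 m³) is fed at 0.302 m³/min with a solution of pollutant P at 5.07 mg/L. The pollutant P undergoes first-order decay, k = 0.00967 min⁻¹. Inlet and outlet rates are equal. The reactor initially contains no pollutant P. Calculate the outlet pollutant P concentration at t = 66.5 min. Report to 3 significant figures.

Species balance: V dC/dt = Q C_in − Q C − k V C.
This is linear with rate a = Q/V + k = 0.026636 min⁻¹.
C_ss = Q C_in/(Q + kV) = 3.2294 mg/L; C(t) = C_ss + (C₀ − C_ss) e^(−a t).
C(66.5) = 3.2294 + (-3.2294)·e^(−0.026636·66.5) = 3.2294 + (-3.2294)·0.17011 = 2.6800 mg/L.

2.68 mg/L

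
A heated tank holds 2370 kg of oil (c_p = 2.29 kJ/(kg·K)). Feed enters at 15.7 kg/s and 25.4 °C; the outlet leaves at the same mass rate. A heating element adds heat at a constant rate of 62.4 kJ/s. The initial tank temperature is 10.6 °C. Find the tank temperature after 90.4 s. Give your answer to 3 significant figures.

18.1 °C

First-law balance (no shaft work): M c_p dT/dt = ṁ c_p (T_in − T) + 62.4.
Rearrange: dT/dt = (T_ss − T)/τ with τ = M/ṁ = 150.96 s and T_ss = T_in + Q̇/(ṁ c_p) = 27.136 °C.
This is linear first-order; T(t) = T_ss + (T₀ − T_ss) e^(−t/τ).
T(90.4) = 27.136 + (-16.536)·e^(−90.4/150.96) = 27.136 + (-16.536)·0.54944 = 18.050 °C.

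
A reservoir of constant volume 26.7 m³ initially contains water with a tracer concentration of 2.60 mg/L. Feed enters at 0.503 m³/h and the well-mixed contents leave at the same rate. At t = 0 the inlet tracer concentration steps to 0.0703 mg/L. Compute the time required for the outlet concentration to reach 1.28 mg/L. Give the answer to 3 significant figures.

Species balance: V dC/dt = Q(C_in − C) ⇒ τ = V/Q = 53.082 h.
C(t) = C_in + (C₀ − C_in) e^(−t/τ). Set C = 1.28 and solve for t:
e^(−t/τ) = (C − C_in)/(C₀ − C_in) = (1.28 − 0.0703)/(2.60 − 0.0703) = 0.47820
t = −τ ln(…) = 53.082 × 0.73773 = 39.160 h.

39.2 h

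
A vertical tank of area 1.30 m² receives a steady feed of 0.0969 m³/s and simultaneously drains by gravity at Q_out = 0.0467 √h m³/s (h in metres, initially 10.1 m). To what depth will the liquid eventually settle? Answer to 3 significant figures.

4.31 m

Accumulation of liquid (constant cross-section A): A dh/dt = Q_in − 0.0467 √h. At steady state dh/dt = 0:
Q_in = 0.0467 √h_ss ⇒ √h_ss = 0.0969/0.0467 = 2.0749.
h_ss = 2.0749² = 4.3054 m. (Since h₀ = 10.1 m > h_ss, the level will fall toward this value.)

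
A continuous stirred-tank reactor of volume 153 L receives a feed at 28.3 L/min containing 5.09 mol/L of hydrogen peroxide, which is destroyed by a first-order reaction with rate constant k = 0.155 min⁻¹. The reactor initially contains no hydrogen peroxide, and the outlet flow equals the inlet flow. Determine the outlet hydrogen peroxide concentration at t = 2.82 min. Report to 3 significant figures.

Species balance: V dC/dt = Q C_in − Q C − k V C.
dC/dt = (Q/V) C_in − (Q/V + k) C; effective rate a = Q/V + k = 0.18497 + 0.155 = 0.33997 min⁻¹.
C_ss = Q C_in/(Q + kV) = 2.7693 mol/L; C(t) = C_ss + (C₀ − C_ss) e^(−a t).
C(2.82) = 2.7693 + (-2.7693)·e^(−0.33997·2.82) = 2.7693 + (-2.7693)·0.38339 = 1.7076 mol/L.

1.71 mol/L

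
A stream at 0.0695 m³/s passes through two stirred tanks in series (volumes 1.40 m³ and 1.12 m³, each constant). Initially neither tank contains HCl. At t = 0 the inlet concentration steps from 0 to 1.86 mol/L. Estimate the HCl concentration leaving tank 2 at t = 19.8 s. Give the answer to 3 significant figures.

0.557 mol/L

Each tank obeys Vᵢ dCᵢ/dt = Q(Cᵢ₋₁ − Cᵢ), so τᵢ = Vᵢ/Q.
τ₁ = 1.40/0.0695 = 20.144 s; τ₂ = 1.12/0.0695 = 16.115 s.
Solving the cascade with C₁(0)=C₂(0)=0 gives C₂(t) = C_in[1 − (τ₁ e^(−t/τ₁) − τ₂ e^(−t/τ₂))/(τ₁ − τ₂)].
At t = 19.8: e^(−t/τ₁) = 0.37421, e^(−t/τ₂) = 0.29268.
C₂ = 1.86·[1 − (20.144·0.37421 − 16.115·0.29268)/(4.0288)] = 1.86·0.29967 = 0.55738 mol/L.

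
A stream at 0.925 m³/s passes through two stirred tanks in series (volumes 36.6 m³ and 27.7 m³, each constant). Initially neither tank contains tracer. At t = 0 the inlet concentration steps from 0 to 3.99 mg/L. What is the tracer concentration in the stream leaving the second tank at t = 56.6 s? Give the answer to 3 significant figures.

1.94 mg/L

Each tank obeys Vᵢ dCᵢ/dt = Q(Cᵢ₋₁ − Cᵢ), so τᵢ = Vᵢ/Q.
τ₁ = 36.6/0.925 = 39.568 s; τ₂ = 27.7/0.925 = 29.946 s.
Tank 1: C₁ = C_in(1 − e^(−t/τ₁)). Tank 2 (τ₁ ≠ τ₂): C₂ = C_in[1 − (τ₁ e^(−t/τ₁) − τ₂ e^(−t/τ₂))/(τ₁ − τ₂)].
At t = 56.6: e^(−t/τ₁) = 0.23920, e^(−t/τ₂) = 0.15106.
C₂ = 3.99·[1 − (39.568·0.23920 − 29.946·0.15106)/(9.6216)] = 3.99·0.48649 = 1.9411 mg/L.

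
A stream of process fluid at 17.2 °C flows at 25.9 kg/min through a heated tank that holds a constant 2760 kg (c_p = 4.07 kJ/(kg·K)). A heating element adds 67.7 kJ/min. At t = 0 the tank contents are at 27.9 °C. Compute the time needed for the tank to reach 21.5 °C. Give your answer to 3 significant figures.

108 min

Energy balance: M c_p dT/dt = ṁ c_p (T_in − T) + 67.7.
τ = M/ṁ = 106.56 min; T_ss = T_in + Q̇/(ṁ c_p) = 17.842 °C.
T(t) = T_ss + (T₀ − T_ss) e^(−t/τ). Set T = 21.5:
e^(−t/τ) = (21.5 − 17.842)/(27.9 − 17.842) = 0.36368
t = −106.56 · ln(0.36368) = 107.79 min.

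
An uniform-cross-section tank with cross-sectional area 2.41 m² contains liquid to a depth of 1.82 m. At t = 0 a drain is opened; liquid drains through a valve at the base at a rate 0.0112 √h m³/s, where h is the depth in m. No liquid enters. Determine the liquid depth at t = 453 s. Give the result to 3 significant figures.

0.0879 m

A dh/dt = −Q_out = −0.0112 √h.
Separate and integrate: 2(√h − √h₀) = −(0.0112/A) t.
√h = √1.82 − 0.0112·453/(2·2.41) = 1.3491 − 1.0526 = 0.29646.
h = 0.29646² = 0.087888 m.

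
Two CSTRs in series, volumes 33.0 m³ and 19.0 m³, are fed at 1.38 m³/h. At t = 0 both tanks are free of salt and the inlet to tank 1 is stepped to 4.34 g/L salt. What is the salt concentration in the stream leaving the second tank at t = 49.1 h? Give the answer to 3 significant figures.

Time constants: τᵢ = Vᵢ/Q for each well-mixed tank.
τ₁ = 33.0/1.38 = 23.913 h; τ₂ = 19.0/1.38 = 13.768 h.
Solving the cascade with C₁(0)=C₂(0)=0 gives C₂(t) = C_in[1 − (τ₁ e^(−t/τ₁) − τ₂ e^(−t/τ₂))/(τ₁ − τ₂)].
At t = 49.1: e^(−t/τ₁) = 0.12831, e^(−t/τ₂) = 0.028263.
C₂ = 4.34·[1 − (23.913·0.12831 − 13.768·0.028263)/(10.145)] = 4.34·0.73590 = 3.1938 g/L.

3.19 g/L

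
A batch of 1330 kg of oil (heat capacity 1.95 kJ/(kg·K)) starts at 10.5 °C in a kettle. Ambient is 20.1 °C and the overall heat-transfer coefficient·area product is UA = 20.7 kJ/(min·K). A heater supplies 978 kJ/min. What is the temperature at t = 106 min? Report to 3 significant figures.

Lumped-capacitance energy balance: M c_p dT/dt = UA(T_amb − T) + Q̇.
dT/dt = (T_ss − T)/τ with T_ss = T_amb + Q̇/UA = 20.1 + 978/20.7 = 67.346 °C, τ = M c_p/UA = 1330·1.95/20.7 = 125.29 min.
Integrating: T(t) = T_ss + (T₀ − T_ss) e^(−t/τ).
T(106) = 67.346 + (-56.846)·0.42911 = 42.953 °C.

43.0 °C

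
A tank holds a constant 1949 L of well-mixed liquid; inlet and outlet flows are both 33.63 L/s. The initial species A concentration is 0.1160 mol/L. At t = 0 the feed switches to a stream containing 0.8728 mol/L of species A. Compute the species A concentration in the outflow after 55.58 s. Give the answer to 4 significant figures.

0.5827 mol/L

Species balance on the tank: V dC/dt = Q(C_in − C).
Time constant τ = V/Q = 1949/33.63 = 57.9542 s.
Solution: C(t) = C_in + (C₀ − C_in) e^(−t/τ).
C(55.58) = 0.8728 + (0.1160 − 0.8728)·e^(−55.58/57.9542) = 0.8728 + (-0.756800)·0.383263 = 0.582746 mol/L.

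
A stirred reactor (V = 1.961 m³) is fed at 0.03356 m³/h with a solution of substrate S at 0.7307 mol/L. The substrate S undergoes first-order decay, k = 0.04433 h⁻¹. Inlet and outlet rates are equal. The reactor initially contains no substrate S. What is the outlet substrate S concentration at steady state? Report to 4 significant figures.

V dC/dt = Q(C_in − C) − k V C.
At steady state: 0 = Q C_in − (Q + kV) C_ss, so C_ss = Q C_in/(Q + kV).
C_ss = 0.03356·0.7307/(0.03356 + 0.04433·1.961) = 0.0245223/0.120491 = 0.203519 mol/L.

0.2035 mol/L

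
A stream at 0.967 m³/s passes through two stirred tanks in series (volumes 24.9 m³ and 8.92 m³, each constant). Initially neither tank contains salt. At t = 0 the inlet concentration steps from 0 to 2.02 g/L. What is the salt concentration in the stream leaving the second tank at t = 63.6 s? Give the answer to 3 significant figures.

Species balance on tank i: dCᵢ/dt = (Cᵢ₋₁ − Cᵢ)/τᵢ with τᵢ = Vᵢ/Q.
τ₁ = 24.9/0.967 = 25.750 s; τ₂ = 8.92/0.967 = 9.2244 s.
Solving the cascade with C₁(0)=C₂(0)=0 gives C₂(t) = C_in[1 − (τ₁ e^(−t/τ₁) − τ₂ e^(−t/τ₂))/(τ₁ − τ₂)].
At t = 63.6: e^(−t/τ₁) = 0.084591, e^(−t/τ₂) = 0.0010131.
C₂ = 2.02·[1 − (25.750·0.084591 − 9.2244·0.0010131)/(16.525)] = 2.02·0.86876 = 1.7549 g/L.

1.75 g/L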